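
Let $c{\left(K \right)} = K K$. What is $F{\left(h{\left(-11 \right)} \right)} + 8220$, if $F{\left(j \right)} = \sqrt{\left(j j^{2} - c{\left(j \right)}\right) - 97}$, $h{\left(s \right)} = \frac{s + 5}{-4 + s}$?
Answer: $8220 + \frac{i \sqrt{60685}}{25} \approx 8220.0 + 9.8537 i$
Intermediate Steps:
$c{\left(K \right)} = K^{2}$
$h{\left(s \right)} = \frac{5 + s}{-4 + s}$
$F{\left(j \right)} = \sqrt{-97 + j^{3} - j^{2}}$ ($F{\left(j \right)} = \sqrt{\left(j j^{2} - j^{2}\right) - 97} = \sqrt{\left(j^{3} - j^{2}\right) - 97} = \sqrt{-97 + j^{3} - j^{2}}$)
$F{\left(h{\left(-11 \right)} \right)} + 8220 = \sqrt{-97 + \left(\frac{5 - 11}{-4 - 11}\right)^{3} - \left(\frac{5 - 11}{-4 - 11}\right)^{2}} + 8220 = \sqrt{-97 + \left(\frac{1}{-15} \left(-6\right)\right)^{3} - \left(\frac{1}{-15} \left(-6\right)\right)^{2}} + 8220 = \sqrt{-97 + \left(\left(- \frac{1}{15}\right) \left(-6\right)\right)^{3} - \left(\left(- \frac{1}{15}\right) \left(-6\right)\right)^{2}} + 8220 = \sqrt{-97 + \left(\frac{2}{5}\right)^{3} - \left(\frac{2}{5}\right)^{2}} + 8220 = \sqrt{-97 + \frac{8}{125} - \frac{4}{25}} + 8220 = \sqrt{- \frac{12137}{125}} + 8220 = \frac{i \sqrt{60685}}{25} + 8220 = 8220 + \frac{i \sqrt{60685}}{25}$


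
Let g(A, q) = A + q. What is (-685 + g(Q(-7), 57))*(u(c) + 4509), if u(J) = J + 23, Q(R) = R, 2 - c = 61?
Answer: -2840355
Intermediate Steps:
c = -59 (c = 2 - 1*61 = 2 - 61 = -59)
u(J) = 23 + J
(-685 + g(Q(-7), 57))*(u(c) + 4509) = (-685 + (-7 + 57))*((23 - 59) + 4509) = (-685 + 50)*(-36 + 4509) = -635*4473 = -2840355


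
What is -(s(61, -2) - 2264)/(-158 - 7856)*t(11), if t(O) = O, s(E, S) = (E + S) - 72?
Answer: -25047/8014 ≈ -3.1254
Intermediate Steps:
s(E, S) = -72 + E + S
-(s(61, -2) - 2264)/(-158 - 7856)*t(11) = -((-72 + 61 - 2) - 2264)/(-158 - 7856)*11 = -(-13 - 2264)/(-8014)*11 = -(-2277*(-1/8014))*11 = -2277*11/8014 = -1*25047/8014 = -25047/8014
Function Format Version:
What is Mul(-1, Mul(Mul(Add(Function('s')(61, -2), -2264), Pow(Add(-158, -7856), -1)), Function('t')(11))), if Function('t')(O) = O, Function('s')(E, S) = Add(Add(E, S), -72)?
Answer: Rational(-25047, 8014) ≈ -3.1254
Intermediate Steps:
Function('s')(E, S) = Add(-72, E, S)
Mul(-1, Mul(Mul(Add(Function('s')(61, -2), -2264), Pow(Add(-158, -7856), -1)), Function('t')(11))) = Mul(-1, Mul(Mul(Add(Add(-72, 61, -2), -2264), Pow(Add(-158, -7856), -1)), 11)) = Mul(-1, Mul(Mul(Add(-13, -2264), Pow(-8014, -1)), 11)) = Mul(-1, Mul(Mul(-2277, Rational(-1, 8014)), 11)) = Mul(-1, Mul(Rational(2277, 8014), 11)) = Mul(-1, Rational(25047, 8014)) = Rational(-25047, 8014)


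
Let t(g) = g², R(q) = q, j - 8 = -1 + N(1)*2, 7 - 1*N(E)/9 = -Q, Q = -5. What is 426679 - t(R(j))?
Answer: 424830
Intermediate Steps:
N(E) = 18 (N(E) = 63 - (-9)*(-5) = 63 - 9*5 = 63 - 45 = 18)
j = 43 (j = 8 + (-1 + 18*2) = 8 + (-1 + 36) = 8 + 35 = 43)
426679 - t(R(j)) = 426679 - 1*43² = 426679 - 1*1849 = 426679 - 1849 = 424830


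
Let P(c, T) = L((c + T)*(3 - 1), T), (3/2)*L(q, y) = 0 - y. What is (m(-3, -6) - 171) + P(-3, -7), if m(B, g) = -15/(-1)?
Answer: -454/3 ≈ -151.33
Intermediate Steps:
L(q, y) = -2*y/3 (L(q, y) = 2*(0 - y)/3 = 2*(-y)/3 = -2*y/3)
m(B, g) = 15 (m(B, g) = -15*(-1) = 15)
P(c, T) = -2*T/3
(m(-3, -6) - 171) + P(-3, -7) = (15 - 171) - ⅔*(-7) = -156 + 14/3 = -454/3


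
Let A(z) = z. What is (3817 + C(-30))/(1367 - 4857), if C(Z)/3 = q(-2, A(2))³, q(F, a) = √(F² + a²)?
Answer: -3817/3490 - 24*√2/1745 ≈ -1.1131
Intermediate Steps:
C(Z) = 48*√2 (C(Z) = 3*(√((-2)² + 2²))³ = 3*(√(4 + 4))³ = 3*(√8)³ = 3*(2*√2)³ = 3*(16*√2) = 48*√2)
(3817 + C(-30))/(1367 - 4857) = (3817 + 48*√2)/(1367 - 4857) = (3817 + 48*√2)/(-3490) = (3817 + 48*√2)*(-1/3490) = -3817/3490 - 24*√2/1745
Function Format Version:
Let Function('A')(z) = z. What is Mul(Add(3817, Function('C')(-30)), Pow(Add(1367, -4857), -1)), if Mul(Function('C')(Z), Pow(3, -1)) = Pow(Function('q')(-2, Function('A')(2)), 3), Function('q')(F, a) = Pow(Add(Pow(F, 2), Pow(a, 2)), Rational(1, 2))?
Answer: Add(Rational(-3817, 3490), Mul(Rational(-24, 1745), Pow(2, Rational(1, 2)))) ≈ -1.1131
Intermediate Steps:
Function('C')(Z) = Mul(48, Pow(2, Rational(1, 2))) (Function('C')(Z) = Mul(3, Pow(Pow(Add(Pow(-2, 2), Pow(2, 2)), Rational(1, 2)), 3)) = Mul(3, Pow(Pow(Add(4, 4), Rational(1, 2)), 3)) = Mul(3, Pow(Pow(8, Rational(1, 2)), 3)) = Mul(3, Pow(Mul(2, Pow(2, Rational(1, 2))), 3)) = Mul(3, Mul(16, Pow(2, Rational(1, 2)))) = Mul(48, Pow(2, Rational(1, 2))))
Mul(Add(3817, Function('C')(-30)), Pow(Add(1367, -4857), -1)) = Mul(Add(3817, Mul(48, Pow(2, Rational(1, 2)))), Pow(Add(1367, -4857), -1)) = Mul(Add(3817, Mul(48, Pow(2, Rational(1, 2)))), Pow(-3490, -1)) = Mul(Add(3817, Mul(48, Pow(2, Rational(1, 2)))), Rational(-1, 3490)) = Add(Rational(-3817, 3490), Mul(Rational(-24, 1745), Pow(2, Rational(1, 2))))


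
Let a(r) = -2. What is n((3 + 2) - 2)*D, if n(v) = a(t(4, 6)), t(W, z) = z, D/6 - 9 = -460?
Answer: 5412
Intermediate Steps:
D = -2706 (D = 54 + 6*(-460) = 54 - 2760 = -2706)
n(v) = -2
n((3 + 2) - 2)*D = -2*(-2706) = 5412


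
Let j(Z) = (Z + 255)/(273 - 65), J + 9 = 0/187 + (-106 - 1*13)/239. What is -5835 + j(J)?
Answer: -290010845/49712 ≈ -5833.8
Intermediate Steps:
J = -2270/239 (J = -9 + (0/187 + (-106 - 1*13)/239) = -9 + (0*(1/187) + (-106 - 13)*(1/239)) = -9 + (0 - 119*1/239) = -9 + (0 - 119/239) = -9 - 119/239 = -2270/239 ≈ -9.4979)
j(Z) = 255/208 + Z/208 (j(Z) = (255 + Z)/208 = (255 + Z)*(1/208) = 255/208 + Z/208)
-5835 + j(J) = -5835 + (255/208 + (1/208)*(-2270/239)) = -5835 + (255/208 - 1135/24856) = -5835 + 58675/49712 = -290010845/49712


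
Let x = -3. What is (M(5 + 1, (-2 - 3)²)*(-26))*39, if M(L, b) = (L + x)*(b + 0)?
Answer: -76050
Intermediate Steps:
M(L, b) = b*(-3 + L) (M(L, b) = (L - 3)*(b + 0) = (-3 + L)*b = b*(-3 + L))
(M(5 + 1, (-2 - 3)²)*(-26))*39 = (((-2 - 3)²*(-3 + (5 + 1)))*(-26))*39 = (((-5)²*(-3 + 6))*(-26))*39 = ((25*3)*(-26))*39 = (75*(-26))*39 = -1950*39 = -76050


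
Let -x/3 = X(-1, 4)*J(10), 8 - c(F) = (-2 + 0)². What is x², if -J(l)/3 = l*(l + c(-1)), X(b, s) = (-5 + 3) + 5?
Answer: 14288400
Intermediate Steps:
c(F) = 4 (c(F) = 8 - (-2 + 0)² = 8 - 1*(-2)² = 8 - 1*4 = 8 - 4 = 4)
X(b, s) = 3 (X(b, s) = -2 + 5 = 3)
J(l) = -3*l*(4 + l) (J(l) = -3*l*(l + 4) = -3*l*(4 + l))
x = 3780 (x = -9*(-3*10*(4 + 10)) = -9*(-3*10*14) = -9*(-420) = -3*(-1260) = 3780)
x² = 3780² = 14288400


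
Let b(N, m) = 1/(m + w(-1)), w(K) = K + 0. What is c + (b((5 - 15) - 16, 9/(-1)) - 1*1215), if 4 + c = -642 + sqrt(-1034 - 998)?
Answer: -18611/10 + 4*I*sqrt(127) ≈ -1861.1 + 45.078*I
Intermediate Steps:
w(K) = K
b(N, m) = 1/(-1 + m) (b(N, m) = 1/(m - 1) = 1/(-1 + m))
c = -646 + 4*I*sqrt(127) (c = -4 + (-642 + sqrt(-1034 - 998)) = -4 + (-642 + sqrt(-2032)) = -4 + (-642 + 4*I*sqrt(127)) = -646 + 4*I*sqrt(127) ≈ -646.0 + 45.078*I)
c + (b((5 - 15) - 16, 9/(-1)) - 1*1215) = (-646 + 4*I*sqrt(127)) + (1/(-1 + 9/(-1)) - 1*1215) = (-646 + 4*I*sqrt(127)) + (1/(-1 + 9*(-1)) - 1215) = (-646 + 4*I*sqrt(127)) + (1/(-1 - 9) - 1215) = (-646 + 4*I*sqrt(127)) + (1/(-10) - 1215) = (-646 + 4*I*sqrt(127)) + (-1/10 - 1215) = (-646 + 4*I*sqrt(127)) - 12151/10 = -18611/10 + 4*I*sqrt(127)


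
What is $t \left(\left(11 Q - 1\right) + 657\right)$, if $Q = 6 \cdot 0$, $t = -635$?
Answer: $-416560$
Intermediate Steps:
$Q = 0$
$t \left(\left(11 Q - 1\right) + 657\right) = - 635 \left(\left(11 \cdot 0 - 1\right) + 657\right) = - 635 \left(\left(0 - 1\right) + 657\right) = - 635 \left(-1 + 657\right) = \left(-635\right) 656 = -416560$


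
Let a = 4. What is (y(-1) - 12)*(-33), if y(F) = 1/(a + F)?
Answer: 385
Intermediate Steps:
y(F) = 1/(4 + F)
(y(-1) - 12)*(-33) = (1/(4 - 1) - 12)*(-33) = (1/3 - 12)*(-33) = -35/3*(-33) = 385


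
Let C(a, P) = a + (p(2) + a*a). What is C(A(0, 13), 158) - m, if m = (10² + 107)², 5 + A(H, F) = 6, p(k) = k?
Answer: -42845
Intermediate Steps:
A(H, F) = 1 (A(H, F) = -5 + 6 = 1)
C(a, P) = 2 + a + a² (C(a, P) = a + (2 + a*a) = a + (2 + a²) = 2 + a + a²)
m = 42849 (m = (100 + 107)² = 207² = 42849)
C(A(0, 13), 158) - m = (2 + 1 + 1²) - 1*42849 = (2 + 1 + 1) - 42849 = 4 - 42849 = -42845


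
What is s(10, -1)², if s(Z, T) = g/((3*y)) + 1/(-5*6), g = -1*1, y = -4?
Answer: 1/400 ≈ 0.0025000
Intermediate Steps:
g = -1
s(Z, T) = 1/20 (s(Z, T) = -1/(3*(-4)) + 1/(-5*6) = -1/(-12) - ⅕*⅙ = -1*(-1/12) - 1/30 = 1/12 - 1/30 = 1/20)
s(10, -1)² = (1/20)² = 1/400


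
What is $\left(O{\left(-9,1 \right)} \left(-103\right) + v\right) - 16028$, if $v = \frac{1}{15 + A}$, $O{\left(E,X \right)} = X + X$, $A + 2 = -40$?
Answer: $- \frac{438319}{27} \approx -16234.0$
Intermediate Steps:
$A = -42$ ($A = -2 - 40 = -42$)
$O{\left(E,X \right)} = 2 X$
$v = - \frac{1}{27}$ ($v = \frac{1}{15 - 42} = \frac{1}{-27} = - \frac{1}{27} \approx -0.037037$)
$\left(O{\left(-9,1 \right)} \left(-103\right) + v\right) - 16028 = \left(2 \cdot 1 \left(-103\right) - \frac{1}{27}\right) - 16028 = \left(2 \left(-103\right) - \frac{1}{27}\right) - 16028 = \left(-206 - \frac{1}{27}\right) - 16028 = - \frac{5563}{27} - 16028 = - \frac{438319}{27}$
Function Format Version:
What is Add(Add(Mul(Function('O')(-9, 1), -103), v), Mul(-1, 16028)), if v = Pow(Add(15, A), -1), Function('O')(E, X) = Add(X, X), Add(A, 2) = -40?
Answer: Rational(-438319, 27) ≈ -16234.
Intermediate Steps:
A = -42 (A = Add(-2, -40) = -42)
Function('O')(E, X) = Mul(2, X)
v = Rational(-1, 27) (v = Pow(Add(15, -42), -1) = Pow(-27, -1) = Rational(-1, 27) ≈ -0.037037)
Add(Add(Mul(Function('O')(-9, 1), -103), v), Mul(-1, 16028)) = Add(Add(Mul(Mul(2, 1), -103), Rational(-1, 27)), Mul(-1, 16028)) = Add(Add(Mul(2, -103), Rational(-1, 27)), -16028) = Add(Add(-206, Rational(-1, 27)), -16028) = Add(Rational(-5563, 27), -16028) = Rational(-438319, 27)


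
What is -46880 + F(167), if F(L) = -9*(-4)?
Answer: -46844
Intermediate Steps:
F(L) = 36
-46880 + F(167) = -46880 + 36 = -46844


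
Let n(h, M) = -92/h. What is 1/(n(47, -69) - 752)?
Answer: -47/35436 ≈ -0.0013263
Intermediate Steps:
1/(n(47, -69) - 752) = 1/(-92/47 - 752) = 1/(-35436/47) = -47/35436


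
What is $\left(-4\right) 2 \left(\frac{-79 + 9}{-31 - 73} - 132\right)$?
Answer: $\frac{13658}{13} \approx 1050.6$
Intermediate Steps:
$\left(-4\right) 2 \left(\frac{-79 + 9}{-31 - 73} - 132\right) = - 8 \left(- \frac{70}{-104} - 132\right) = - 8 \left(\left(-70\right) \left(- \frac{1}{104}\right) - 132\right) = - 8 \left(\frac{35}{52} - 132\right) = \left(-8\right) \left(- \frac{6829}{52}\right) = \frac{13658}{13}$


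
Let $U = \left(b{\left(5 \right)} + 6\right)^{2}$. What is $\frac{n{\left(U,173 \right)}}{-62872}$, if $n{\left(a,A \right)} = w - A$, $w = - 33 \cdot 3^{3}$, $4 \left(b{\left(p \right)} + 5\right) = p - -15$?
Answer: $\frac{133}{7859} \approx 0.016923$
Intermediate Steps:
$b{\left(p \right)} = - \frac{5}{4} + \frac{p}{4}$ ($b{\left(p \right)} = -5 + \frac{p - -15}{4} = -5 + \frac{p + 15}{4} = -5 + \frac{15 + p}{4} = -5 + \left(\frac{15}{4} + \frac{p}{4}\right) = - \frac{5}{4} + \frac{p}{4}$)
$w = -891$ ($w = \left(-33\right) 27 = -891$)
$U = 36$ ($U = \left(\left(- \frac{5}{4} + \frac{1}{4} \cdot 5\right) + 6\right)^{2} = \left(\left(- \frac{5}{4} + \frac{5}{4}\right) + 6\right)^{2} = \left(0 + 6\right)^{2} = 6^{2} = 36$)
$n{\left(a,A \right)} = -891 - A$
$\frac{n{\left(U,173 \right)}}{-62872} = \frac{-891 - 173}{-62872} = \left(-891 - 173\right) \left(- \frac{1}{62872}\right) = \left(-1064\right) \left(- \frac{1}{62872}\right) = \frac{133}{7859}$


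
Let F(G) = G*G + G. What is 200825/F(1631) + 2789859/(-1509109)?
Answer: -1017565364629/573847751904 ≈ -1.7732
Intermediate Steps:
F(G) = G + G**2 (F(G) = G**2 + G = G + G**2)
200825/F(1631) + 2789859/(-1509109) = 200825/((1631*(1 + 1631))) + 2789859/(-1509109) = 200825/((1631*1632)) + 2789859*(-1/1509109) = 200825/2661792 - 2789859/1509109 = -1017565364629/573847751904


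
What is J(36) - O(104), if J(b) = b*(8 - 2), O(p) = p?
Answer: 112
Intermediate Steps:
J(b) = 6*b (J(b) = b*6 = 6*b)
J(36) - O(104) = 6*36 - 1*104 = 216 - 104 = 112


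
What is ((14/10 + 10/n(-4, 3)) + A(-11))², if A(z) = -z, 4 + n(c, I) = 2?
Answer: 1369/25 ≈ 54.760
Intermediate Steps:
n(c, I) = -2 (n(c, I) = -4 + 2 = -2)
((14/10 + 10/n(-4, 3)) + A(-11))² = ((14/10 + 10/(-2)) - 1*(-11))² = ((14*(⅒) + 10*(-½)) + 11)² = ((7/5 - 5) + 11)² = (-18/5 + 11)² = (37/5)² = 1369/25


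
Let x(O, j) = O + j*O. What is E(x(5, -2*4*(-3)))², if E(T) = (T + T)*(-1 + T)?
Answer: 961000000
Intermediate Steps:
x(O, j) = O + O*j
E(T) = 2*T*(-1 + T) (E(T) = (2*T)*(-1 + T) = 2*T*(-1 + T))
E(x(5, -2*4*(-3)))² = (2*(5*(1 - 2*4*(-3)))*(-1 + 5*(1 - 2*4*(-3))))² = (2*(5*(1 - 8*(-3)))*(-1 + 5*(1 - 8*(-3))))² = (2*(5*(1 + 24))*(-1 + 5*(1 + 24)))² = (2*(5*25)*(-1 + 5*25))² = (2*125*(-1 + 125))² = (2*125*124)² = 31000² = 961000000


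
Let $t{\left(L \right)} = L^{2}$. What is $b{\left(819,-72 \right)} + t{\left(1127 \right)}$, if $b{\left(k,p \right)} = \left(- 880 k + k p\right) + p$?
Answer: $490369$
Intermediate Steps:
$b{\left(k,p \right)} = p - 880 k + k p$
$b{\left(819,-72 \right)} + t{\left(1127 \right)} = \left(-72 - 720720 + 819 \left(-72\right)\right) + 1127^{2} = \left(-72 - 720720 - 58968\right) + 1270129 = -779760 + 1270129 = 490369$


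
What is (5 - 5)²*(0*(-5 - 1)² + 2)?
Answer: 0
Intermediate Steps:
(5 - 5)²*(0*(-5 - 1)² + 2) = 0²*(0*(-6)² + 2) = 0*(0*36 + 2) = 0*(0 + 2) = 0*2 = 0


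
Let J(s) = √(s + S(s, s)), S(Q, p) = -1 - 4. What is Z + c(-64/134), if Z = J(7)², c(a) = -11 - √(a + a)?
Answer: -9 - 8*I*√67/67 ≈ -9.0 - 0.97736*I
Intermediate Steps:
S(Q, p) = -5
J(s) = √(-5 + s) (J(s) = √(s - 5) = √(-5 + s))
c(a) = -11 - √2*√a (c(a) = -11 - √(2*a) = -11 - √2*√a)
Z = 2 (Z = (√(-5 + 7))² = (√2)² = 2)
Z + c(-64/134) = 2 + (-11 - √2*√(-64/134)) = 2 + (-11 - √2*√(-64*1/134)) = 2 + (-11 - √2*√(-32/67)) = 2 + (-11 - √2*4*I*√134/67) = 2 + (-11 - 8*I*√67/67) = -9 - 8*I*√67/67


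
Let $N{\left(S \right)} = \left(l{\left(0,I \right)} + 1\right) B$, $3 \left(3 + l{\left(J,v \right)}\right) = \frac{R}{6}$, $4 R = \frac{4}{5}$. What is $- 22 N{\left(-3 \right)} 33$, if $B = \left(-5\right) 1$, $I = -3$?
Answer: $- \frac{21659}{3} \approx -7219.7$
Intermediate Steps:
$R = \frac{1}{5}$ ($R = \frac{4 \cdot \frac{1}{5}}{4} = \frac{1}{4} \cdot \frac{4}{5} = \frac{1}{5} \approx 0.2$)
$B = -5$
$l{\left(J,v \right)} = - \frac{269}{90}$ ($l{\left(J,v \right)} = -3 + \frac{\frac{1}{5} \cdot \frac{1}{6}}{3} = -3 + \frac{1}{3} \cdot \frac{1}{30} = -3 + \frac{1}{90} = - \frac{269}{90}$)
$N{\left(S \right)} = \frac{179}{18}$ ($N{\left(S \right)} = \left(- \frac{269}{90} + 1\right) \left(-5\right) = \left(- \frac{179}{90}\right) \left(-5\right) = \frac{179}{18}$)
$- 22 N{\left(-3 \right)} 33 = \left(-22\right) \frac{179}{18} \cdot 33 = \left(- \frac{1969}{9}\right) 33 = - \frac{21659}{3}$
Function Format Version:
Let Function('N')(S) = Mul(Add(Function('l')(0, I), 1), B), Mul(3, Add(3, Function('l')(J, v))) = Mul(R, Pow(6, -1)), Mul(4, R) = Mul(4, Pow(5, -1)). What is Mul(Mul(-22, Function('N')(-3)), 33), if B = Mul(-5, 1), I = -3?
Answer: Rational(-21659, 3) ≈ -7219.7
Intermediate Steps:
R = Rational(1, 5) (R = Mul(Rational(1, 4), Mul(4, Pow(5, -1))) = Mul(Rational(1, 4), Mul(4, Rational(1, 5))) = Mul(Rational(1, 4), Rational(4, 5)) = Rational(1, 5) ≈ 0.20000)
B = -5
Function('l')(J, v) = Rational(-269, 90) (Function('l')(J, v) = Add(-3, Mul(Rational(1, 3), Mul(Rational(1, 5), Pow(6, -1)))) = Add(-3, Mul(Rational(1, 3), Mul(Rational(1, 5), Rational(1, 6)))) = Add(-3, Mul(Rational(1, 3), Rational(1, 30))) = Add(-3, Rational(1, 90)) = Rational(-269, 90))
Function('N')(S) = Rational(179, 18) (Function('N')(S) = Mul(Add(Rational(-269, 90), 1), -5) = Mul(Rational(-179, 90), -5) = Rational(179, 18))
Mul(Mul(-22, Function('N')(-3)), 33) = Mul(Mul(-22, Rational(179, 18)), 33) = Mul(Rational(-1969, 9), 33) = Rational(-21659, 3)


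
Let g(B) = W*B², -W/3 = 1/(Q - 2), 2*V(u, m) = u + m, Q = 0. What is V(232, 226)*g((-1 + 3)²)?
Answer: 5496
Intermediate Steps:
V(u, m) = m/2 + u/2 (V(u, m) = (u + m)/2 = (m + u)/2 = m/2 + u/2)
W = 3/2 (W = -3/(0 - 2) = -3/(-2) = -3*(-½) = 3/2 ≈ 1.5000)
g(B) = 3*B²/2
V(232, 226)*g((-1 + 3)²) = ((½)*226 + (½)*232)*(3*((-1 + 3)²)²/2) = (113 + 116)*(3*(2²)²/2) = 229*((3/2)*4²) = 229*((3/2)*16) = 229*24 = 5496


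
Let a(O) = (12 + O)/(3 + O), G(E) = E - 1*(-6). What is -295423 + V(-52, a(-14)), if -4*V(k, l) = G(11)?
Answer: -1181709/4 ≈ -2.9543e+5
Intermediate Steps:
G(E) = 6 + E (G(E) = E + 6 = 6 + E)
a(O) = (12 + O)/(3 + O)
V(k, l) = -17/4 (V(k, l) = -(6 + 11)/4 = -1/4*17 = -17/4)
-295423 + V(-52, a(-14)) = -295423 - 17/4 = -1181709/4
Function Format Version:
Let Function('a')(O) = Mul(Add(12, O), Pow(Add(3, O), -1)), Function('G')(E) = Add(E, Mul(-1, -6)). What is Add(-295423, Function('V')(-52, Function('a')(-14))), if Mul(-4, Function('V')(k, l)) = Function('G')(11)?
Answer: Rational(-1181709, 4) ≈ -2.9543e+5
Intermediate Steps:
Function('G')(E) = Add(6, E) (Function('G')(E) = Add(E, 6) = Add(6, E))
Function('a')(O) = Mul(Pow(Add(3, O), -1), Add(12, O))
Function('V')(k, l) = Rational(-17, 4) (Function('V')(k, l) = Mul(Rational(-1, 4), Add(6, 11)) = Mul(Rational(-1, 4), 17) = Rational(-17, 4))
Add(-295423, Function('V')(-52, Function('a')(-14))) = Add(-295423, Rational(-17, 4)) = Rational(-1181709, 4)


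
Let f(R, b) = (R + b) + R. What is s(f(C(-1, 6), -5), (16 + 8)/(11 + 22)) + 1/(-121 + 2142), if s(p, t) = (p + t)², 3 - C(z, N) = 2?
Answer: 1263246/244541 ≈ 5.1658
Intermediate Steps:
C(z, N) = 1 (C(z, N) = 3 - 1*2 = 3 - 2 = 1)
f(R, b) = b + 2*R
s(f(C(-1, 6), -5), (16 + 8)/(11 + 22)) + 1/(-121 + 2142) = ((-5 + 2*1) + (16 + 8)/(11 + 22))² + 1/(-121 + 2142) = ((-5 + 2) + 24/33)² + 1/2021 = (-3 + 24*(1/33))² + 1/2021 = (-3 + 8/11)² + 1/2021 = (-25/11)² + 1/2021 = 625/121 + 1/2021 = 1263246/244541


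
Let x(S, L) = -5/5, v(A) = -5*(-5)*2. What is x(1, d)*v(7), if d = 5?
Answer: -50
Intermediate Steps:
v(A) = 50 (v(A) = 25*2 = 50)
x(S, L) = -1 (x(S, L) = -5*1/5 = -1)
x(1, d)*v(7) = -1*50 = -50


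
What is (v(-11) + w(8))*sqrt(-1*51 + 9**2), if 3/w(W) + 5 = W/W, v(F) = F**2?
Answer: 481*sqrt(30)/4 ≈ 658.64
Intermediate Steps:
w(W) = -3/4 (w(W) = 3/(-5 + W/W) = 3/(-5 + 1) = 3/(-4) = 3*(-1/4) = -3/4)
(v(-11) + w(8))*sqrt(-1*51 + 9**2) = ((-11)**2 - 3/4)*sqrt(-1*51 + 9**2) = (121 - 3/4)*sqrt(-51 + 81) = 481*sqrt(30)/4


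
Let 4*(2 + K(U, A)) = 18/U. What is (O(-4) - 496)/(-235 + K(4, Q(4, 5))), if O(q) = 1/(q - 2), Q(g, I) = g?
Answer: 11908/5661 ≈ 2.1035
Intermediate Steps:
O(q) = 1/(-2 + q)
K(U, A) = -2 + 9/(2*U) (K(U, A) = -2 + (18/U)/4 = -2 + 9/(2*U))
(O(-4) - 496)/(-235 + K(4, Q(4, 5))) = (1/(-2 - 4) - 496)/(-235 + (-2 + (9/2)/4)) = (1/(-6) - 496)/(-235 + (-2 + (9/2)*(¼))) = (-⅙ - 496)/(-235 + (-2 + 9/8)) = -2977/(6*(-235 - 7/8)) = -2977/(6*(-1887/8)) = -2977/6*(-8/1887) = 11908/5661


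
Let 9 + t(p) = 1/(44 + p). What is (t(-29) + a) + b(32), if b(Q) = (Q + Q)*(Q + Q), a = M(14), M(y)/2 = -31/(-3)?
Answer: 61616/15 ≈ 4107.7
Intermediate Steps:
t(p) = -9 + 1/(44 + p)
M(y) = 62/3 (M(y) = 2*(-31/(-3)) = 2*(-31*(-1/3)) = 2*(31/3) = 62/3)
a = 62/3 ≈ 20.667
b(Q) = 4*Q**2 (b(Q) = (2*Q)*(2*Q) = 4*Q**2)
(t(-29) + a) + b(32) = ((-395 - 9*(-29))/(44 - 29) + 62/3) + 4*32**2 = ((-395 + 261)/15 + 62/3) + 4*1024 = ((1/15)*(-134) + 62/3) + 4096 = (-134/15 + 62/3) + 4096 = 176/15 + 4096 = 61616/15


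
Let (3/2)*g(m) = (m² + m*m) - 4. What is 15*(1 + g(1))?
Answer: -5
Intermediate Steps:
g(m) = -8/3 + 4*m²/3 (g(m) = 2*((m² + m*m) - 4)/3 = 2*((m² + m²) - 4)/3 = 2*(2*m² - 4)/3 = 2*(-4 + 2*m²)/3 = -8/3 + 4*m²/3)
15*(1 + g(1)) = 15*(1 + (-8/3 + (4/3)*1²)) = 15*(1 + (-8/3 + (4/3)*1)) = 15*(1 + (-8/3 + 4/3)) = 15*(1 - 4/3) = 15*(-⅓) = -5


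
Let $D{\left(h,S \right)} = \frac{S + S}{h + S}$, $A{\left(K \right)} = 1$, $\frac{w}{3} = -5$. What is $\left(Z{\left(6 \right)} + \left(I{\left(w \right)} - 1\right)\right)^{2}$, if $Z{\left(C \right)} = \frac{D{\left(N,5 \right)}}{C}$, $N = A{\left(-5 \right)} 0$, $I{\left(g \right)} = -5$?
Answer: $\frac{289}{9} \approx 32.111$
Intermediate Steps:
$w = -15$ ($w = 3 \left(-5\right) = -15$)
$N = 0$ ($N = 1 \cdot 0 = 0$)
$D{\left(h,S \right)} = \frac{2 S}{S + h}$
$Z{\left(C \right)} = \frac{2}{C}$ ($Z{\left(C \right)} = \frac{2 \cdot 5 \frac{1}{5 + 0}}{C} = \frac{2 \cdot 5 \cdot \frac{1}{5}}{C} = \frac{2}{C}$)
$\left(Z{\left(6 \right)} + \left(I{\left(w \right)} - 1\right)\right)^{2} = \left(\frac{2}{6} - 6\right)^{2} = \left(2 \cdot \frac{1}{6} - 6\right)^{2} = \left(\frac{1}{3} - 6\right)^{2} = \left(- \frac{17}{3}\right)^{2} = \frac{289}{9}$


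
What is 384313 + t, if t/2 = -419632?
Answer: -454951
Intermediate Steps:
t = -839264 (t = 2*(-419632) = -839264)
384313 + t = 384313 - 839264 = -454951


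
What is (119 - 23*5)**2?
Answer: 16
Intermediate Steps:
(119 - 23*5)**2 = (119 - 115)**2 = 4**2 = 16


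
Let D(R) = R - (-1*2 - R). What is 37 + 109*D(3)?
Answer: 909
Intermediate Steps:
D(R) = 2 + 2*R (D(R) = R - (-2 - R) = R + (2 + R) = 2 + 2*R)
37 + 109*D(3) = 37 + 109*(2 + 2*3) = 37 + 109*(2 + 6) = 37 + 109*8 = 37 + 872 = 909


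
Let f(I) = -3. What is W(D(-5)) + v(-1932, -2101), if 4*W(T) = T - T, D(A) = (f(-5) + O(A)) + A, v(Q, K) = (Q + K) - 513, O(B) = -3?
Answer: -4546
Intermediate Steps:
v(Q, K) = -513 + K + Q (v(Q, K) = (K + Q) - 513 = -513 + K + Q)
D(A) = -6 + A (D(A) = (-3 - 3) + A = -6 + A)
W(T) = 0 (W(T) = (T - T)/4 = (1/4)*0 = 0)
W(D(-5)) + v(-1932, -2101) = 0 + (-513 - 2101 - 1932) = 0 - 4546 = -4546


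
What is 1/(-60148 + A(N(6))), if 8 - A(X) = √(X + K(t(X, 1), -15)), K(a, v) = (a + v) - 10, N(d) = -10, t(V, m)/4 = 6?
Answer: I/(√11 - 60140*I) ≈ -1.6628e-5 + 9.17e-10*I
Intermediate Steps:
t(V, m) = 24 (t(V, m) = 4*6 = 24)
K(a, v) = -10 + a + v
A(X) = 8 - √(-1 + X) (A(X) = 8 - √(X + (-10 + 24 - 15)) = 8 - √(X - 1) = 8 - √(-1 + X))
1/(-60148 + A(N(6))) = 1/(-60148 + (8 - √(-1 - 10))) = 1/(-60148 + (8 - √(-11))) = 1/(-60148 + (8 - I*√11)) = 1/(-60140 - I*√11)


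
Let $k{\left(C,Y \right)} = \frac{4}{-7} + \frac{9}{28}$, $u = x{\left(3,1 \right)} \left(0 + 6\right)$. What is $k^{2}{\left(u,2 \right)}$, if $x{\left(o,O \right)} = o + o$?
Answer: $\frac{1}{16} \approx 0.0625$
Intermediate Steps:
$x{\left(o,O \right)} = 2 o$
$u = 36$ ($u = 2 \cdot 3 \left(0 + 6\right) = 6 \cdot 6 = 36$)
$k{\left(C,Y \right)} = - \frac{1}{4}$ ($k{\left(C,Y \right)} = 4 \left(- \frac{1}{7}\right) + 9 \cdot \frac{1}{28} = - \frac{4}{7} + \frac{9}{28} = - \frac{1}{4}$)
$k^{2}{\left(u,2 \right)} = \left(- \frac{1}{4}\right)^{2} = \frac{1}{16}$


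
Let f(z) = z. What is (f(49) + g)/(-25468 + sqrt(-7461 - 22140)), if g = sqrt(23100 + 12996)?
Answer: -(49 + 16*sqrt(141))/(25468 - 3*I*sqrt(3289)) ≈ -0.0093835 - 6.339e-5*I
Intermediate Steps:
g = 16*sqrt(141) (g = sqrt(36096) = 16*sqrt(141) ≈ 189.99)
(f(49) + g)/(-25468 + sqrt(-7461 - 22140)) = (49 + 16*sqrt(141))/(-25468 + sqrt(-7461 - 22140)) = (49 + 16*sqrt(141))/(-25468 + sqrt(-29601)) = (49 + 16*sqrt(141))/(-25468 + 3*I*sqrt(3289))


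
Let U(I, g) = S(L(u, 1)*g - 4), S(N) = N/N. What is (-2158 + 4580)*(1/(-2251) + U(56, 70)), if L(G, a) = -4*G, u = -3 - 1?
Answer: 5449500/2251 ≈ 2420.9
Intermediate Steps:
u = -4
S(N) = 1
U(I, g) = 1
(-2158 + 4580)*(1/(-2251) + U(56, 70)) = (-2158 + 4580)*(1/(-2251) + 1) = 2422*(-1/2251 + 1) = 2422*(2250/2251) = 5449500/2251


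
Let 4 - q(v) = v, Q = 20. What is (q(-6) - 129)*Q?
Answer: -2380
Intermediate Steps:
q(v) = 4 - v
(q(-6) - 129)*Q = ((4 - 1*(-6)) - 129)*20 = ((4 + 6) - 129)*20 = (10 - 129)*20 = -119*20 = -2380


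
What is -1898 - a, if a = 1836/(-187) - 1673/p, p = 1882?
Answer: -39070737/20702 ≈ -1887.3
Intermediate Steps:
a = -221659/20702 (a = 1836/(-187) - 1673/1882 = 1836*(-1/187) - 1673*1/1882 = -108/11 - 1673/1882 = -221659/20702 ≈ -10.707)
-1898 - a = -1898 - 1*(-221659/20702) = -1898 + 221659/20702 = -39070737/20702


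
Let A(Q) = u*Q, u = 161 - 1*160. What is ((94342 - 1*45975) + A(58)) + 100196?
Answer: 148621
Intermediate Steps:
u = 1 (u = 161 - 160 = 1)
A(Q) = Q (A(Q) = 1*Q = Q)
((94342 - 1*45975) + A(58)) + 100196 = ((94342 - 1*45975) + 58) + 100196 = ((94342 - 45975) + 58) + 100196 = (48367 + 58) + 100196 = 48425 + 100196 = 148621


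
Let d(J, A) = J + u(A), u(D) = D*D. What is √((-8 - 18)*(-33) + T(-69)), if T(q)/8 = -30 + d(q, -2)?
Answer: 7*√2 ≈ 9.8995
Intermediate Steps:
u(D) = D²
d(J, A) = J + A²
T(q) = -208 + 8*q (T(q) = 8*(-30 + (q + (-2)²)) = 8*(-30 + (q + 4)) = 8*(-30 + (4 + q)) = 8*(-26 + q) = -208 + 8*q)
√((-8 - 18)*(-33) + T(-69)) = √((-8 - 18)*(-33) + (-208 + 8*(-69))) = √(-26*(-33) + (-208 - 552)) = √(858 - 760) = √98 = 7*√2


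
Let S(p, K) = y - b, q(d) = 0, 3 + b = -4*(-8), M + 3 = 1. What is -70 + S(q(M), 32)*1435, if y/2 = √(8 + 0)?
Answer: -41685 + 5740*√2 ≈ -33567.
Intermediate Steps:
M = -2 (M = -3 + 1 = -2)
b = 29 (b = -3 - 4*(-8) = -3 + 32 = 29)
y = 4*√2 (y = 2*√(8 + 0) = 2*√8 = 2*(2*√2) = 4*√2 ≈ 5.6569)
S(p, K) = -29 + 4*√2 (S(p, K) = 4*√2 - 1*29 = 4*√2 - 29 = -29 + 4*√2)
-70 + S(q(M), 32)*1435 = -70 + (-29 + 4*√2)*1435 = -70 + (-41615 + 5740*√2) = -41685 + 5740*√2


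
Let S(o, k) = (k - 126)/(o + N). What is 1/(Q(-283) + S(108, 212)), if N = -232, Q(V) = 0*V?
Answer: -62/43 ≈ -1.4419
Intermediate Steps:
Q(V) = 0
S(o, k) = (-126 + k)/(-232 + o) (S(o, k) = (k - 126)/(o - 232) = (-126 + k)/(-232 + o))
1/(Q(-283) + S(108, 212)) = 1/(0 + (-126 + 212)/(-232 + 108)) = 1/(0 + 86/(-124)) = 1/(0 - 1/124*86) = 1/(0 - 43/62) = 1/(-43/62) = -62/43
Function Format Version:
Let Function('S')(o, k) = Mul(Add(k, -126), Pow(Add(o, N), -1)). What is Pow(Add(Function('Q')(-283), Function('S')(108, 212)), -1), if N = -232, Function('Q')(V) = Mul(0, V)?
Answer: Rational(-62, 43) ≈ -1.4419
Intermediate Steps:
Function('Q')(V) = 0
Function('S')(o, k) = Mul(Pow(Add(-232, o), -1), Add(-126, k)) (Function('S')(o, k) = Mul(Add(k, -126), Pow(Add(o, -232), -1)) = Mul(Add(-126, k), Pow(Add(-232, o), -1)) = Mul(Pow(Add(-232, o), -1), Add(-126, k)))
Pow(Add(Function('Q')(-283), Function('S')(108, 212)), -1) = Pow(Add(0, Mul(Pow(Add(-232, 108), -1), Add(-126, 212))), -1) = Pow(Add(0, Mul(Pow(-124, -1), 86)), -1) = Pow(Add(0, Mul(Rational(-1, 124), 86)), -1) = Pow(Add(0, Rational(-43, 62)), -1) = Pow(Rational(-43, 62), -1) = Rational(-62, 43)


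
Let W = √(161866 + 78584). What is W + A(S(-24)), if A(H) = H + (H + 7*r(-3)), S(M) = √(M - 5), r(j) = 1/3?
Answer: 7/3 + 5*√9618 + 2*I*√29 ≈ 492.69 + 10.77*I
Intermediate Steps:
r(j) = ⅓
S(M) = √(-5 + M)
W = 5*√9618 (W = √240450 = 5*√9618 ≈ 490.36)
A(H) = 7/3 + 2*H (A(H) = H + (H + 7*(⅓)) = H + (H + 7/3) = H + (7/3 + H) = 7/3 + 2*H)
W + A(S(-24)) = 5*√9618 + (7/3 + 2*√(-5 - 24)) = 5*√9618 + (7/3 + 2*√(-29)) = 5*√9618 + (7/3 + 2*(I*√29)) = 5*√9618 + (7/3 + 2*I*√29) = 7/3 + 5*√9618 + 2*I*√29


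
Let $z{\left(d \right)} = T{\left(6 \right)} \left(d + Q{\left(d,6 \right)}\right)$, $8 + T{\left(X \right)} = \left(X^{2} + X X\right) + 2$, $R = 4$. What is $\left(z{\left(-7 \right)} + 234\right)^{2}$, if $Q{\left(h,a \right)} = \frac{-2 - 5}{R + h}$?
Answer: $5476$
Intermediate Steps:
$T{\left(X \right)} = -6 + 2 X^{2}$ ($T{\left(X \right)} = -8 + \left(\left(X^{2} + X X\right) + 2\right) = -8 + \left(\left(X^{2} + X^{2}\right) + 2\right) = -8 + \left(2 X^{2} + 2\right) = -8 + \left(2 + 2 X^{2}\right) = -6 + 2 X^{2}$)
$Q{\left(h,a \right)} = - \frac{7}{4 + h}$ ($Q{\left(h,a \right)} = \frac{-2 - 5}{4 + h} = - \frac{7}{4 + h}$)
$z{\left(d \right)} = - \frac{462}{4 + d} + 66 d$ ($z{\left(d \right)} = \left(-6 + 2 \cdot 6^{2}\right) \left(d - \frac{7}{4 + d}\right) = \left(-6 + 2 \cdot 36\right) \left(d - \frac{7}{4 + d}\right) = \left(-6 + 72\right) \left(d - \frac{7}{4 + d}\right) = 66 \left(d - \frac{7}{4 + d}\right) = - \frac{462}{4 + d} + 66 d$)
$\left(z{\left(-7 \right)} + 234\right)^{2} = \left(\frac{66 \left(-7 - 7 \left(4 - 7\right)\right)}{4 - 7} + 234\right)^{2} = \left(\frac{66 \left(-7 - -21\right)}{-3} + 234\right)^{2} = \left(66 \left(- \frac{1}{3}\right) \left(-7 + 21\right) + 234\right)^{2} = \left(66 \left(- \frac{1}{3}\right) 14 + 234\right)^{2} = \left(-308 + 234\right)^{2} = \left(-74\right)^{2} = 5476$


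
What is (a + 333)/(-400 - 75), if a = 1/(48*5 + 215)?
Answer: -151516/216125 ≈ -0.70106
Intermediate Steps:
a = 1/455 (a = 1/(240 + 215) = 1/455 ≈ 0.0021978)
(a + 333)/(-400 - 75) = (1/455 + 333)/(-400 - 75) = (151516/455)/(-475) = (151516/455)*(-1/475) = -151516/216125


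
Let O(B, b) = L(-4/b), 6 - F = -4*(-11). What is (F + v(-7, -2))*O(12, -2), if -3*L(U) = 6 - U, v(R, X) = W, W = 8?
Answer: 40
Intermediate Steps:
v(R, X) = 8
F = -38 (F = 6 - (-4)*(-11) = 6 - 1*44 = 6 - 44 = -38)
L(U) = -2 + U/3 (L(U) = -(6 - U)/3 = -2 + U/3)
O(B, b) = -2 - 4/(3*b) (O(B, b) = -2 + (-4/b)/3 = -2 - 4/(3*b))
(F + v(-7, -2))*O(12, -2) = (-38 + 8)*(-2 - 4/3/(-2)) = -30*(-2 - 4/3*(-½)) = -30*(-2 + ⅔) = -30*(-4/3) = 40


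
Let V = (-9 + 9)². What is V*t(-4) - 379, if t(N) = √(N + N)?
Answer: -379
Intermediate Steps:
t(N) = √2*√N (t(N) = √(2*N) = √2*√N)
V = 0 (V = 0² = 0)
V*t(-4) - 379 = 0*(√2*√(-4)) - 379 = 0*(√2*(2*I)) - 379 = 0*(2*I*√2) - 379 = 0 - 379 = -379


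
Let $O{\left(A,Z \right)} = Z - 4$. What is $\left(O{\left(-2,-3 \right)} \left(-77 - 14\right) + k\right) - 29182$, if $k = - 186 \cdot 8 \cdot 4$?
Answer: $-34497$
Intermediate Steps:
$O{\left(A,Z \right)} = -4 + Z$
$k = -5952$ ($k = \left(-186\right) 32 = -5952$)
$\left(O{\left(-2,-3 \right)} \left(-77 - 14\right) + k\right) - 29182 = \left(\left(-4 - 3\right) \left(-77 - 14\right) - 5952\right) - 29182 = \left(\left(-7\right) \left(-91\right) - 5952\right) - 29182 = \left(637 - 5952\right) - 29182 = -5315 - 29182 = -34497$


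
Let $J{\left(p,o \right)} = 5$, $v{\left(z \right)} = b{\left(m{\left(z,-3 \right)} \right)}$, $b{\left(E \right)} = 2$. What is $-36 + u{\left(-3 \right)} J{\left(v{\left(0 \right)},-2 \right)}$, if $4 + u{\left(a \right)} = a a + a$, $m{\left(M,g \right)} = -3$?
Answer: $-26$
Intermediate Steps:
$u{\left(a \right)} = -4 + a + a^{2}$ ($u{\left(a \right)} = -4 + \left(a a + a\right) = -4 + \left(a^{2} + a\right) = -4 + \left(a + a^{2}\right) = -4 + a + a^{2}$)
$v{\left(z \right)} = 2$
$-36 + u{\left(-3 \right)} J{\left(v{\left(0 \right)},-2 \right)} = -36 + \left(-4 - 3 + \left(-3\right)^{2}\right) 5 = -36 + \left(-4 - 3 + 9\right) 5 = -36 + 2 \cdot 5 = -36 + 10 = -26$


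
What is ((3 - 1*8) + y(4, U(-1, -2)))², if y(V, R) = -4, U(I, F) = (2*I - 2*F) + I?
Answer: 81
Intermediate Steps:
U(I, F) = -2*F + 3*I (U(I, F) = (-2*F + 2*I) + I = -2*F + 3*I)
((3 - 1*8) + y(4, U(-1, -2)))² = ((3 - 1*8) - 4)² = ((3 - 8) - 4)² = (-5 - 4)² = (-9)² = 81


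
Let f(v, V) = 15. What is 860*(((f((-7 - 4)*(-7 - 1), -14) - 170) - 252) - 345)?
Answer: -646720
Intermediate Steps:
860*(((f((-7 - 4)*(-7 - 1), -14) - 170) - 252) - 345) = 860*(((15 - 170) - 252) - 345) = 860*((-155 - 252) - 345) = 860*(-407 - 345) = 860*(-752) = -646720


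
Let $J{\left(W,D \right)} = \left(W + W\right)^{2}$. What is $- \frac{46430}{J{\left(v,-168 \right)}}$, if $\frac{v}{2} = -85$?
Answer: $- \frac{4643}{11560} \approx -0.40164$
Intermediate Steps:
$v = -170$ ($v = 2 \left(-85\right) = -170$)
$J{\left(W,D \right)} = 4 W^{2}$ ($J{\left(W,D \right)} = \left(2 W\right)^{2} = 4 W^{2}$)
$- \frac{46430}{J{\left(v,-168 \right)}} = - \frac{46430}{4 \left(-170\right)^{2}} = - \frac{46430}{4 \cdot 28900} = - \frac{46430}{115600} = \left(-46430\right) \frac{1}{115600} = - \frac{4643}{11560}$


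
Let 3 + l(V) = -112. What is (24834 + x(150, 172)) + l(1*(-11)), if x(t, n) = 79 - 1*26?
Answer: 24772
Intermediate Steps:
x(t, n) = 53 (x(t, n) = 79 - 26 = 53)
l(V) = -115 (l(V) = -3 - 112 = -115)
(24834 + x(150, 172)) + l(1*(-11)) = (24834 + 53) - 115 = 24887 - 115 = 24772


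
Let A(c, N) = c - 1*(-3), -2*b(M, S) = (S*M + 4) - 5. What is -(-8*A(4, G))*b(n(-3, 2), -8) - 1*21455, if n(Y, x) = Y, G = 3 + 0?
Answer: -22099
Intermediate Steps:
G = 3
b(M, S) = ½ - M*S/2 (b(M, S) = -((S*M + 4) - 5)/2 = -((M*S + 4) - 5)/2 = -((4 + M*S) - 5)/2 = -(-1 + M*S)/2 = ½ - M*S/2)
A(c, N) = 3 + c (A(c, N) = c + 3 = 3 + c)
-(-8*A(4, G))*b(n(-3, 2), -8) - 1*21455 = -(-8*(3 + 4))*(½ - ½*(-3)*(-8)) - 1*21455 = -(-8*7)*(½ - 12) - 21455 = -(-56)*(-23)/2 - 21455 = -1*644 - 21455 = -644 - 21455 = -22099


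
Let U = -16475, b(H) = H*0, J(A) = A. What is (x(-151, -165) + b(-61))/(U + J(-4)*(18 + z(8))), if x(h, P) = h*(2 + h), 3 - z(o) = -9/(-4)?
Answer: -22499/16550 ≈ -1.3595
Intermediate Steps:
z(o) = ¾ (z(o) = 3 - (-9)/(-4) = 3 - (-9)*(-1)/4 = 3 - 1*9/4 = 3 - 9/4 = ¾)
b(H) = 0
(x(-151, -165) + b(-61))/(U + J(-4)*(18 + z(8))) = (-151*(2 - 151) + 0)/(-16475 - 4*(18 + ¾)) = (-151*(-149) + 0)/(-16475 - 4*75/4) = (22499 + 0)/(-16475 - 75) = 22499/(-16550) = 22499*(-1/16550) = -22499/16550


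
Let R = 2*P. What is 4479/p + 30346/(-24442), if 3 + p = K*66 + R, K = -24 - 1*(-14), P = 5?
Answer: -64645828/7980313 ≈ -8.1007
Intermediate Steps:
R = 10 (R = 2*5 = 10)
K = -10 (K = -24 + 14 = -10)
p = -653 (p = -3 + (-10*66 + 10) = -3 + (-660 + 10) = -3 - 650 = -653)
4479/p + 30346/(-24442) = 4479/(-653) + 30346/(-24442) = 4479*(-1/653) + 30346*(-1/24442) = -4479/653 - 15173/12221 = -64645828/7980313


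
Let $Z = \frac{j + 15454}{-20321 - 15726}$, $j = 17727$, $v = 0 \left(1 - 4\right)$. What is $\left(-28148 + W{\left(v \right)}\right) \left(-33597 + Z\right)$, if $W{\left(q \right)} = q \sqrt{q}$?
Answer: $\frac{34090162147520}{36047} \approx 9.4571 \cdot 10^{8}$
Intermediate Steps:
$v = 0$ ($v = 0 \left(-3\right) = 0$)
$W{\left(q \right)} = q^{\frac{3}{2}}$
$Z = - \frac{33181}{36047}$ ($Z = \frac{17727 + 15454}{-20321 - 15726} = \frac{33181}{-36047} = 33181 \left(- \frac{1}{36047}\right) = - \frac{33181}{36047} \approx -0.92049$)
$\left(-28148 + W{\left(v \right)}\right) \left(-33597 + Z\right) = \left(-28148 + 0^{\frac{3}{2}}\right) \left(-33597 - \frac{33181}{36047}\right) = \left(-28148 + 0\right) \left(- \frac{1211104240}{36047}\right) = \left(-28148\right) \left(- \frac{1211104240}{36047}\right) = \frac{34090162147520}{36047}$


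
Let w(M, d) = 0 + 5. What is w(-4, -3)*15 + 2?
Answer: 77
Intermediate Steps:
w(M, d) = 5
w(-4, -3)*15 + 2 = 5*15 + 2 = 75 + 2 = 77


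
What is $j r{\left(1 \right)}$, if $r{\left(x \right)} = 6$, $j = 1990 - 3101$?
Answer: $-6666$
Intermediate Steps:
$j = -1111$ ($j = 1990 - 3101 = -1111$)
$j r{\left(1 \right)} = \left(-1111\right) 6 = -6666$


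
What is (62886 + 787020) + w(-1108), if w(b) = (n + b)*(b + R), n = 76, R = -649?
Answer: 2663130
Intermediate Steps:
w(b) = (-649 + b)*(76 + b) (w(b) = (76 + b)*(b - 649) = (76 + b)*(-649 + b) = (-649 + b)*(76 + b))
(62886 + 787020) + w(-1108) = (62886 + 787020) + (-49324 + (-1108)² - 573*(-1108)) = 849906 + (-49324 + 1227664 + 634884) = 849906 + 1813224 = 2663130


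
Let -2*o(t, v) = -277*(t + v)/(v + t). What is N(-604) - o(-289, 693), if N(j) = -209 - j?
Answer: 513/2 ≈ 256.50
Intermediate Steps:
o(t, v) = 277/2 (o(t, v) = -(-277)/(2*((v + t)/(t + v))) = -(-277)/(2*((t + v)/(t + v))) = -(-277)/(2*1) = -(-277)/2 = -½*(-277) = 277/2)
N(-604) - o(-289, 693) = (-209 - 1*(-604)) - 1*277/2 = (-209 + 604) - 277/2 = 395 - 277/2 = 513/2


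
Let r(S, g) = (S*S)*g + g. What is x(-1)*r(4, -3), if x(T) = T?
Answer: 51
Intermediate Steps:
r(S, g) = g + g*S**2 (r(S, g) = S**2*g + g = g*S**2 + g = g + g*S**2)
x(-1)*r(4, -3) = -(-3)*(1 + 4**2) = -(-3)*(1 + 16) = -(-3)*17 = -1*(-51) = 51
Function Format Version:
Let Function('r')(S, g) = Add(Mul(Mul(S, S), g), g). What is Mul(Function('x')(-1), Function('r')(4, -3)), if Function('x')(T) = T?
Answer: 51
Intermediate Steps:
Function('r')(S, g) = Add(g, Mul(g, Pow(S, 2))) (Function('r')(S, g) = Add(Mul(Pow(S, 2), g), g) = Add(Mul(g, Pow(S, 2)), g) = Add(g, Mul(g, Pow(S, 2))))
Mul(Function('x')(-1), Function('r')(4, -3)) = Mul(-1, Mul(-3, Add(1, Pow(4, 2)))) = Mul(-1, Mul(-3, Add(1, 16))) = Mul(-1, Mul(-3, 17)) = Mul(-1, -51) = 51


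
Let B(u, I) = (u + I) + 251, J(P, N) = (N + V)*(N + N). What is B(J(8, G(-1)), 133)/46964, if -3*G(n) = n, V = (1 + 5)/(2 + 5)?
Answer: 12121/1479366 ≈ 0.0081934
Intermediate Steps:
V = 6/7 ≈ 0.85714
G(n) = -n/3
J(P, N) = 2*N*(6/7 + N) (J(P, N) = (N + 6/7)*(N + N) = (6/7 + N)*(2*N) = 2*N*(6/7 + N))
B(u, I) = 251 + I + u (B(u, I) = (I + u) + 251 = 251 + I + u)
B(J(8, G(-1)), 133)/46964 = (251 + 133 + 2*(-1/3*(-1))*(6 + 7*(-1/3*(-1)))/7)/46964 = (251 + 133 + (2/7)*(1/3)*(6 + 7*(1/3)))*(1/46964) = (251 + 133 + (2/7)*(1/3)*(6 + 7/3))*(1/46964) = (251 + 133 + (2/7)*(1/3)*(25/3))*(1/46964) = (251 + 133 + 50/63)*(1/46964) = (24242/63)*(1/46964) = 12121/1479366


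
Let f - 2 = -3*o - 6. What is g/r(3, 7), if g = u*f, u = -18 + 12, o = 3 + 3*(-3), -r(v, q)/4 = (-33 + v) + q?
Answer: -21/23 ≈ -0.91304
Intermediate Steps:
r(v, q) = 132 - 4*q - 4*v (r(v, q) = -4*((-33 + v) + q) = -4*(-33 + q + v) = 132 - 4*q - 4*v)
o = -6 (o = 3 - 9 = -6)
u = -6
f = 14 (f = 2 + (-3*(-6) - 6) = 2 + (18 - 6) = 2 + 12 = 14)
g = -84 (g = -6*14 = -84)
g/r(3, 7) = -84/(132 - 4*7 - 4*3) = -84/(132 - 28 - 12) = -84/92 = -84*1/92 = -21/23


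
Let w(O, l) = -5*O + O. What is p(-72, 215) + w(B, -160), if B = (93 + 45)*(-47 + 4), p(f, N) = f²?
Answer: 28920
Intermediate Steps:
B = -5934 (B = 138*(-43) = -5934)
w(O, l) = -4*O
p(-72, 215) + w(B, -160) = (-72)² - 4*(-5934) = 5184 + 23736 = 28920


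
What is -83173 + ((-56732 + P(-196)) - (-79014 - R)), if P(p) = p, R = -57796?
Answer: -118883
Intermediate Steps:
-83173 + ((-56732 + P(-196)) - (-79014 - R)) = -83173 + ((-56732 - 196) - (-79014 - 1*(-57796))) = -83173 + (-56928 - (-79014 + 57796)) = -83173 + (-56928 - 1*(-21218)) = -83173 + (-56928 + 21218) = -83173 - 35710 = -118883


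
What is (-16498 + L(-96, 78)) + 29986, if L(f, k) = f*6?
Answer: 12912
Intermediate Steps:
L(f, k) = 6*f
(-16498 + L(-96, 78)) + 29986 = (-16498 + 6*(-96)) + 29986 = (-16498 - 576) + 29986 = -17074 + 29986 = 12912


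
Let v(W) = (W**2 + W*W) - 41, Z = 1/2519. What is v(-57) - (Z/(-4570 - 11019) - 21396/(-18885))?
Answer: 1595867154071248/247196409845 ≈ 6455.9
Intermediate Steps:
Z = 1/2519 ≈ 0.00039698
v(W) = -41 + 2*W**2 (v(W) = (W**2 + W**2) - 41 = 2*W**2 - 41 = -41 + 2*W**2)
v(-57) - (Z/(-4570 - 11019) - 21396/(-18885)) = (-41 + 2*(-57)**2) - (1/(2519*(-4570 - 11019)) - 21396/(-18885)) = (-41 + 2*3249) - ((1/2519)/(-15589) - 21396*(-1/18885)) = (-41 + 6498) - ((1/2519)*(-1/15589) + 7132/6295) = 6457 - (-1/39268691 + 7132/6295) = 6457 - 1*280064297917/247196409845 = 6457 - 280064297917/247196409845 = 1595867154071248/247196409845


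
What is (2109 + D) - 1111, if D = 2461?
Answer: 3459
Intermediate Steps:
(2109 + D) - 1111 = (2109 + 2461) - 1111 = 4570 - 1111 = 3459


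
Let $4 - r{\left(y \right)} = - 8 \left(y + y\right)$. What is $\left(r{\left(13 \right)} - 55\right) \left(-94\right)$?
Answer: $-14758$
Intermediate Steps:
$r{\left(y \right)} = 4 + 16 y$ ($r{\left(y \right)} = 4 - - 8 \left(y + y\right) = 4 - - 8 \cdot 2 y = 4 - - 16 y = 4 + 16 y$)
$\left(r{\left(13 \right)} - 55\right) \left(-94\right) = \left(\left(4 + 16 \cdot 13\right) - 55\right) \left(-94\right) = \left(\left(4 + 208\right) - 55\right) \left(-94\right) = \left(212 - 55\right) \left(-94\right) = 157 \left(-94\right) = -14758$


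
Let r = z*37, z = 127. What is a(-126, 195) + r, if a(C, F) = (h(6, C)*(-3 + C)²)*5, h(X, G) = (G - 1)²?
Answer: 1342018144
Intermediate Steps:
h(X, G) = (-1 + G)²
a(C, F) = 5*(-1 + C)²*(-3 + C)² (a(C, F) = ((-1 + C)²*(-3 + C)²)*5 = 5*(-1 + C)²*(-3 + C)²)
r = 4699 (r = 127*37 = 4699)
a(-126, 195) + r = 5*(-1 - 126)²*(-3 - 126)² + 4699 = 5*(-127)²*(-129)² + 4699 = 5*16129*16641 + 4699 = 1342013445 + 4699 = 1342018144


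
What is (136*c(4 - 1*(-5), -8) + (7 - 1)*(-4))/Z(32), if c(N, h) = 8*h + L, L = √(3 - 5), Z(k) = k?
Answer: -1091/4 + 17*I*√2/4 ≈ -272.75 + 6.0104*I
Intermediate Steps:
L = I*√2 (L = √(-2) = I*√2 ≈ 1.4142*I)
c(N, h) = 8*h + I*√2
(136*c(4 - 1*(-5), -8) + (7 - 1)*(-4))/Z(32) = (136*(8*(-8) + I*√2) + (7 - 1)*(-4))/32 = (136*(-64 + I*√2) + 6*(-4))*(1/32) = ((-8704 + 136*I*√2) - 24)*(1/32) = (-8728 + 136*I*√2)*(1/32) = -1091/4 + 17*I*√2/4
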